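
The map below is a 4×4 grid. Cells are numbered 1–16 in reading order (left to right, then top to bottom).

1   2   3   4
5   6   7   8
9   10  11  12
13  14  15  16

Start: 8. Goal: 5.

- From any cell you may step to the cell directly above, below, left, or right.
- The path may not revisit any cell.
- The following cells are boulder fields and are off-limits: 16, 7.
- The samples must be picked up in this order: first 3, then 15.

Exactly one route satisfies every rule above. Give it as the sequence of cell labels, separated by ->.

The waypoints must appear in the order 3, 15, with no cell reused.
Route from 8: up to 4, 2× left (reaching 2), 2× down (reaching 10), right to 11, down to 15, 2× left (reaching 13), 2× up (reaching 5) — 11 moves in all.
Check: order respected (3 at step 2, 15 at step 7).

8 -> 4 -> 3 -> 2 -> 6 -> 10 -> 11 -> 15 -> 14 -> 13 -> 9 -> 5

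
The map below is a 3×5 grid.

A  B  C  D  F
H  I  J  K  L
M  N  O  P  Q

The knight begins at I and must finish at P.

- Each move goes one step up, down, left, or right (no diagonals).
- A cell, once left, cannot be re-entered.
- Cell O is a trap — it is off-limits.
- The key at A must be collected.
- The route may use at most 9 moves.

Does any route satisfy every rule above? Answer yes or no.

yes

One route that works: I → H → A → B → C → J → K → P.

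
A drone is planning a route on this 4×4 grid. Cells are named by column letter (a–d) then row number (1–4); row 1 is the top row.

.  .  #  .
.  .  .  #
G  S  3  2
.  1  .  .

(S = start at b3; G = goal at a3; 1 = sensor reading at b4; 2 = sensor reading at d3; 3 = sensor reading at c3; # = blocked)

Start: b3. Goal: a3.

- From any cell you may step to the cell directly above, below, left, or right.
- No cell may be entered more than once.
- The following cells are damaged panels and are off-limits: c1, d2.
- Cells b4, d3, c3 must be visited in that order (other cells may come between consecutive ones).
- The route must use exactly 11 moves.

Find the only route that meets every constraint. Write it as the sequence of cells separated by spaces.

b3 b4 c4 d4 d3 c3 c2 b2 b1 a1 a2 a3

The waypoints must appear in the order b4, d3, c3, with no cell reused.
Route from b3: down to b4, 2× right (reaching d4), up to d3, left to c3, up to c2, left to b2, up to b1, left to a1, 2× down (reaching a3) — 11 moves in all.
Check: order respected (1 at step 1, 2 at step 4, 3 at step 5); 11 moves as required.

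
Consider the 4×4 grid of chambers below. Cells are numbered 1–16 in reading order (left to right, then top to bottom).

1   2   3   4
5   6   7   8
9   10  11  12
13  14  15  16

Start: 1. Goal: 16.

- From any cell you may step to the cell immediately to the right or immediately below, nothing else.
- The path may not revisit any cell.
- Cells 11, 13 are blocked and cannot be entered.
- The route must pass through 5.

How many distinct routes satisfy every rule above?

A right/down-only route from 1 to 16 makes exactly 3 down-moves and 3 right-moves in some order.
With no other constraints that would be C(6,3) = 20 routes.
Split at 5 and multiply the segment counts (each segment already excludes blocked cells): 1→5: 1; 5→16: 3; product = 3.
That gives 3 routes.

3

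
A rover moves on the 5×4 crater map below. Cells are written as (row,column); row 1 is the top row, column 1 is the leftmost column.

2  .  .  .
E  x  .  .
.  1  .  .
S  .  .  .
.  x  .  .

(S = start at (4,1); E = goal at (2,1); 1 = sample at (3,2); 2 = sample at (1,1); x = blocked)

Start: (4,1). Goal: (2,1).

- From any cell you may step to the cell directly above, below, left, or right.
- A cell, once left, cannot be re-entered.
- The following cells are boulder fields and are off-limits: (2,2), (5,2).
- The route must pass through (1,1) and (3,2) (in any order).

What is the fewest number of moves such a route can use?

Any route passes through (1,1) and (3,2) in some order between (4,1) and (2,1). Summing Manhattan distances along each leg and taking the cheapest ordering ((4,1) → (3,2) → (1,1) → (2,1)) gives a lower bound of 2 + 3 + 1 = 6 moves.
The shortest route satisfying every rule uses 8 moves: (4,1) → (3,1) → (3,2) → (3,3) → (2,3) → (1,3) → (1,2) → (1,1) → (2,1).
The no-revisit rule (legs can't share cells) pushes the minimum above the 6-move bound; an exhaustive check rules out every length from 6 to 7, leaving 8 as the minimum.

8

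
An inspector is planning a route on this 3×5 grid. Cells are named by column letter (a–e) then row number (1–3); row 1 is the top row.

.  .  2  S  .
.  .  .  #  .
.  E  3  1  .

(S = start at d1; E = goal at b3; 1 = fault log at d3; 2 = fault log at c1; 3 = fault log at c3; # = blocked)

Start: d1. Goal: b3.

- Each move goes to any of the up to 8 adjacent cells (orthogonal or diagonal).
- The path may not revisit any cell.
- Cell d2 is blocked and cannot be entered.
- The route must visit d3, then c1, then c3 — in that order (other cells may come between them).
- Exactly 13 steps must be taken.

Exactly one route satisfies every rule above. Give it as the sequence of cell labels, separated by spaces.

d1 e1 e2 e3 d3 c2 c1 b1 a1 a2 a3 b2 c3 b3

The waypoints must appear in the order d3, c1, c3, with no cell reused.
Route from d1: right 1 to e1, down 2 to e3, left 1 to d3, up-left 1 to c2, up 1 to c1, left 2 to a1, down 2 to a3, up-right 1 to b2, down-right 1 to c3, left 1 to b3 — 13 moves in all.
Check: order respected (1 at step 4, 2 at step 6, 3 at step 12); 13 moves as required.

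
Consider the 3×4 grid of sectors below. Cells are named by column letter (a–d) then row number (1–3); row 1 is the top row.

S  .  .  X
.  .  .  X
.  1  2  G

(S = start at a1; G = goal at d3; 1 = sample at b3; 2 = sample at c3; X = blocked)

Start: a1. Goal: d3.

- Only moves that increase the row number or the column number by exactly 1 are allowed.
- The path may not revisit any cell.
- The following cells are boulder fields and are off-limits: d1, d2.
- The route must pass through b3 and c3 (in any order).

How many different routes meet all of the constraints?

3

A right/down-only route from a1 to d3 makes exactly 2 down-moves and 3 right-moves in some order.
With no other constraints that would be C(5,2) = 10 routes.
A monotone route can only reach the required cells in the order b3, c3, so split there and multiply the segment counts (each segment already excludes blocked cells): a1→b3: 3; b3→c3: 1; c3→d3: 1; product = 3.
That gives 3 routes.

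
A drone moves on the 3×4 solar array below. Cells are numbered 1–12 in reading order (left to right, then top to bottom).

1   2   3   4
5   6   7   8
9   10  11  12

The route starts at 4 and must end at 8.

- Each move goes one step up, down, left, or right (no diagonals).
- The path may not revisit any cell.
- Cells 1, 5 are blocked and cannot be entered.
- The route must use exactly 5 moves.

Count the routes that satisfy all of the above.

Need simple routes of exactly 5 moves from 4 to 8 (Manhattan distance 1, so 2 moves are spent on a detour and 2 undoing it).
Enumerating: 4 3 7 11 12 8 | 4 3 2 6 7 8.
That gives 2 routes.

2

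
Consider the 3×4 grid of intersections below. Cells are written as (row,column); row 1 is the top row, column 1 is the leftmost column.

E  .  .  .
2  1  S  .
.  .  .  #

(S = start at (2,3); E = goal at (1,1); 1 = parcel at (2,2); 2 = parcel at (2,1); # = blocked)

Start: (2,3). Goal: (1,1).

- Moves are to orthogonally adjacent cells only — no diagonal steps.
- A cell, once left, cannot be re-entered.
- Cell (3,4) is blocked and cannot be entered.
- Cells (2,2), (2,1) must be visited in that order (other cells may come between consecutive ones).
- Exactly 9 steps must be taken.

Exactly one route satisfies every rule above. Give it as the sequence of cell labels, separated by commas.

The waypoints must appear in the order (2,2), (2,1), with no cell reused.
Route from (2,3): right to (2,4), up to (1,4), 2× left (reaching (1,2)), 2× down (reaching (3,2)), left to (3,1), 2× up (reaching (1,1)) — 9 moves in all.
Check: order respected (1 at step 5, 2 at step 8); 9 moves as required.

(2,3), (2,4), (1,4), (1,3), (1,2), (2,2), (3,2), (3,1), (2,1), (1,1)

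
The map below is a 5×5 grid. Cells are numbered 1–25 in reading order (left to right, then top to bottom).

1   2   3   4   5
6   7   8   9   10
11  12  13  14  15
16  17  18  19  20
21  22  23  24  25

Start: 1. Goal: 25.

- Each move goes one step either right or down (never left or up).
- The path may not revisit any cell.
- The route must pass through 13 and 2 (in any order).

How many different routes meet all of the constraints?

18

A right/down-only route from 1 to 25 makes exactly 4 down-moves and 4 right-moves in some order.
With no other constraints that would be C(8,4) = 70 routes.
A monotone route can only reach the required cells in the order 2, 13, so split there and multiply the segment counts: 1→2: 1; 2→13: 3; 13→25: 6; product = 18.
That gives 18 routes.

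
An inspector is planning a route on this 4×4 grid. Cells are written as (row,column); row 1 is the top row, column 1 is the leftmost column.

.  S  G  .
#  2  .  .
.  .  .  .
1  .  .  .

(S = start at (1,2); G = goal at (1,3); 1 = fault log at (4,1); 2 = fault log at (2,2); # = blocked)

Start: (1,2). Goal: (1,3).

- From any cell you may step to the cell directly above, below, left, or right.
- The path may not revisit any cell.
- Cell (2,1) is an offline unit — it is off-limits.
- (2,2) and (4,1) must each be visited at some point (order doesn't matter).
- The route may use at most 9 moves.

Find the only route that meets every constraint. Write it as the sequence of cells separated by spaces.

(1,2) (2,2) (3,2) (3,1) (4,1) (4,2) (4,3) (3,3) (2,3) (1,3)

Any route must reach (2,2) and (4,1) and still end at (1,3) within 9 moves, so the order of the required stops is forced.
Route from (1,2): down 2 to (3,2), left 1 to (3,1), down 1 to (4,1), right 2 to (4,3), up 3 to (1,3) — 9 moves in all.
Check: all required cells visited; 9 ≤ 9 moves.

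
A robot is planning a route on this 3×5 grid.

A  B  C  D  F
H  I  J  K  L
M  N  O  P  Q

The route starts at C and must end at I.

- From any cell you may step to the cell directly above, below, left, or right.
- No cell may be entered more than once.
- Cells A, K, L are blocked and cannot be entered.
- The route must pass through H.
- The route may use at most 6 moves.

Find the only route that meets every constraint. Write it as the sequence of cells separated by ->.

C -> J -> O -> N -> M -> H -> I

The 6-move cap with required stops at H leaves no slack for detours.
Route from C: down 2 to O, left 2 to M, up 1 to H, right 1 to I — 6 moves in all.
Check: all required cells visited; 6 ≤ 6 moves.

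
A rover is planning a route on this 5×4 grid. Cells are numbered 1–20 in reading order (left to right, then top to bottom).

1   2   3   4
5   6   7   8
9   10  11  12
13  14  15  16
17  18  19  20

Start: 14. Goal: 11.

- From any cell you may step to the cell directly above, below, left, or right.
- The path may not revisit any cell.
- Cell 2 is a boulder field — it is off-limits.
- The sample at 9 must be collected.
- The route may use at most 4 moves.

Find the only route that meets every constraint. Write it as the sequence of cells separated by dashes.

Any route must reach 9 and still end at 11 within 4 moves, so the order of the required stops is forced.
Route from 14: left 1 to 13, up 1 to 9, right 2 to 11 — 4 moves in all.
Check: all required cells visited; 4 ≤ 4 moves.

14 - 13 - 9 - 10 - 11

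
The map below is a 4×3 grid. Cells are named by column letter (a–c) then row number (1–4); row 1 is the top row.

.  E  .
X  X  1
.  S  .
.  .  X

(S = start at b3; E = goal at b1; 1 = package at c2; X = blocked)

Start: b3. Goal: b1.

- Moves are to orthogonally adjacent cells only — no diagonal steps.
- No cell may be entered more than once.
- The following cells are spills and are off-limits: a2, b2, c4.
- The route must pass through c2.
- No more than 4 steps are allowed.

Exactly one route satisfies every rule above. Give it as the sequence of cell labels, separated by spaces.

b3 c3 c2 c1 b1

The 4-move cap with required stops at c2 leaves no slack for detours.
Route from b3: right 1 to c3, up 2 to c1, left 1 to b1 — 4 moves in all.
Check: all required cells visited; 4 ≤ 4 moves.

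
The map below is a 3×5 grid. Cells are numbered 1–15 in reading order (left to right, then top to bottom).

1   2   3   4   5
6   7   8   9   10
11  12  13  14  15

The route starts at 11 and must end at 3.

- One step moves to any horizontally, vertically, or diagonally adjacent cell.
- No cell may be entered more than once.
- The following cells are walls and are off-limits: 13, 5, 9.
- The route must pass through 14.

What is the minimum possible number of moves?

6

Any route passes through 14 somewhere between 11 and 3. Summing Chebyshev distances along the two legs (11 → 14 → 3) gives a lower bound of 3 + 2 = 5 moves.
The shortest route satisfying every rule uses 6 moves: 11 → 7 → 8 → 14 → 10 → 4 → 3.
The no-revisit rule (legs can't share cells) pushes the minimum above the 5-move bound; an exhaustive check rules out every length from 5 to 5, leaving 6 as the minimum.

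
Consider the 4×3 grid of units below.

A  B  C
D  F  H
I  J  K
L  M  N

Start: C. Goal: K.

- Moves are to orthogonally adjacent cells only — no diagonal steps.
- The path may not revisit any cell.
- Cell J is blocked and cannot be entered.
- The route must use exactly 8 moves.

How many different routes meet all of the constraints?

3

Need simple routes of exactly 8 moves from C to K (Manhattan distance 2, so 3 moves are spent on a detour and 3 undoing it).
Enumerating: C H F D I L M N K | C B F D I L M N K | C B A D I L M N K.
That gives 3 routes.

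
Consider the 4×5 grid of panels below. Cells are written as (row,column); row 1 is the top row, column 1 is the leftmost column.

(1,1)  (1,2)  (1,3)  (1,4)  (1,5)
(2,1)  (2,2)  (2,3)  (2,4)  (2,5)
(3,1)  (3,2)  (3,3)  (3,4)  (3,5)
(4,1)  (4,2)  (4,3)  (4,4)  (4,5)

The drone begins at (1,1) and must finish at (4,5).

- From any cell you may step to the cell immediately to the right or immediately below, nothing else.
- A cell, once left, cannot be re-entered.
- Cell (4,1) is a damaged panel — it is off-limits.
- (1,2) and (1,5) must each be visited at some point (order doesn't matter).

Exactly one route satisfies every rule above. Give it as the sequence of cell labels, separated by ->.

Moves only go right or down, so the column and row indices never decrease.
Route from (1,1): 4× right (reaching (1,5)), 3× down (reaching (4,5)) — 7 moves in all.
Check: all required cells visited.

(1,1) -> (1,2) -> (1,3) -> (1,4) -> (1,5) -> (2,5) -> (3,5) -> (4,5)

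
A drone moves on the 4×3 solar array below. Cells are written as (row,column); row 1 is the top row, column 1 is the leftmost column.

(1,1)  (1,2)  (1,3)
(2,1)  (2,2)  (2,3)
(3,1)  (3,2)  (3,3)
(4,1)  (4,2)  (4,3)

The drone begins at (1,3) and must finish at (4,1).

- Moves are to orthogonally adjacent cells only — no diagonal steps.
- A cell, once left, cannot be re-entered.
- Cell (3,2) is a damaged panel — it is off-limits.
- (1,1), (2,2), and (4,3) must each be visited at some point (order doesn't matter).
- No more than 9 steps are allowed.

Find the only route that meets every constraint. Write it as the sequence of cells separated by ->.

(1,3) -> (1,2) -> (1,1) -> (2,1) -> (2,2) -> (2,3) -> (3,3) -> (4,3) -> (4,2) -> (4,1)

Any route must reach (1,1), (2,2), and (4,3) and still end at (4,1) within 9 moves, so the order of the required stops is forced.
Route from (1,3): 2× left (reaching (1,1)), down to (2,1), 2× right (reaching (2,3)), 2× down (reaching (4,3)), 2× left (reaching (4,1)) — 9 moves in all.
Check: all required cells visited; 9 ≤ 9 moves.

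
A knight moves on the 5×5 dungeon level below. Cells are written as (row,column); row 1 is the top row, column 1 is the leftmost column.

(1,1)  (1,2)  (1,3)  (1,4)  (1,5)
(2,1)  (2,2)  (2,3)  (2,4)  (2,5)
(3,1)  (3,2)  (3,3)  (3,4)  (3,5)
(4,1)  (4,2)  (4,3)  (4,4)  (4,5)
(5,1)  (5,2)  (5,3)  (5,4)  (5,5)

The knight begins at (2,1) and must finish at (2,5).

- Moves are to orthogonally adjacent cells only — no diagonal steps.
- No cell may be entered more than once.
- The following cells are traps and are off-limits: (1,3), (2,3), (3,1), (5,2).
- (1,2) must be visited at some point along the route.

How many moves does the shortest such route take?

Any route passes through (1,2) somewhere between (2,1) and (2,5). Summing Manhattan distances along the two legs ((2,1) → (1,2) → (2,5)) gives a lower bound of 2 + 4 = 6 moves.
That bound ignores the blocked cells. Measuring each leg by the fewest moves that actually steer around them ((2,1)→(1,2): 2; (1,2)→(2,5): 6) raises the lower bound to 8.
A route of 8 moves exists: (2,1) → (1,1) → (1,2) → (2,2) → (3,2) → (3,3) → (3,4) → (2,4) → (2,5).
Since 8 matches that lower bound, it is optimal.

8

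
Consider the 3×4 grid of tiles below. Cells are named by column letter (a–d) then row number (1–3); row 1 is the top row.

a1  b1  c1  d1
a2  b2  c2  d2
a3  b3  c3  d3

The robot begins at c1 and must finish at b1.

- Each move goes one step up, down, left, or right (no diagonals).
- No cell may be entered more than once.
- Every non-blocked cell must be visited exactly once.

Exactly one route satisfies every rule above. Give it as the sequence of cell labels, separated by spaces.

c1 d1 d2 d3 c3 c2 b2 b3 a3 a2 a1 b1

Need to visit all 12 open cells exactly once, starting at c1 and ending at b1.
Route from c1: right to d1, 2× down (reaching d3), left to c3, up to c2, left to b2, down to b3, left to a3, 2× up (reaching a1), right to b1 — 11 moves in all.
Check: all 12 open cells covered.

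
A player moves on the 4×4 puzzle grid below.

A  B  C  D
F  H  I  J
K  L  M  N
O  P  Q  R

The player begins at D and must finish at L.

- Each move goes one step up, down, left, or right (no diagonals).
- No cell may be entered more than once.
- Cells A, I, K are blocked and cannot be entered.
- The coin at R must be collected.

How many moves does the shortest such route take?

6

Any route passes through R somewhere between D and L. Summing Manhattan distances along the two legs (D → R → L) gives a lower bound of 3 + 3 = 6 moves.
A route of 6 moves achieves this: D → J → N → R → Q → M → L.
Since 6 matches the lower bound, it is optimal.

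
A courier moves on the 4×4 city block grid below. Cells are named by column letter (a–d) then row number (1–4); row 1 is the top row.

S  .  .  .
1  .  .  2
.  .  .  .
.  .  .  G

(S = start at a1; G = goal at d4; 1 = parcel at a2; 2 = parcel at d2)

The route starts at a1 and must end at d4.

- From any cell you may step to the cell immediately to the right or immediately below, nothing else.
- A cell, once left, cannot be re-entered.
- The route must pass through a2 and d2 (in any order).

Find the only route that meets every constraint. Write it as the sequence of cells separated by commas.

Moves only go right or down, so the column and row indices never decrease.
Route from a1: down 1 to a2, right 3 to d2, down 2 to d4 — 6 moves in all.
Check: all required cells visited.

a1, a2, b2, c2, d2, d3, d4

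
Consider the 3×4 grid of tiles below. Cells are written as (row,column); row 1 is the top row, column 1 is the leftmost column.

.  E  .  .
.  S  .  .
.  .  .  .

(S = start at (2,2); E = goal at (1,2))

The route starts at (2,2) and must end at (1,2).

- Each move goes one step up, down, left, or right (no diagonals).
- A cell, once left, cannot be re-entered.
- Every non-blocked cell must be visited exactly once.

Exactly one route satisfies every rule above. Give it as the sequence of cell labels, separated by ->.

Need to visit all 12 open cells exactly once, starting at (2,2) and ending at (1,2).
Cell (1,1) has only two open neighbours ((2,1) and (1,2)), so the path must pass straight through it: one of those is the cell it's entered from and the other is where it exits.
Route from (2,2): right to (2,3), up to (1,3), right to (1,4), 2× down (reaching (3,4)), 3× left (reaching (3,1)), 2× up (reaching (1,1)), right to (1,2) — 11 moves in all.
Check: all 12 open cells covered.

(2,2) -> (2,3) -> (1,3) -> (1,4) -> (2,4) -> (3,4) -> (3,3) -> (3,2) -> (3,1) -> (2,1) -> (1,1) -> (1,2)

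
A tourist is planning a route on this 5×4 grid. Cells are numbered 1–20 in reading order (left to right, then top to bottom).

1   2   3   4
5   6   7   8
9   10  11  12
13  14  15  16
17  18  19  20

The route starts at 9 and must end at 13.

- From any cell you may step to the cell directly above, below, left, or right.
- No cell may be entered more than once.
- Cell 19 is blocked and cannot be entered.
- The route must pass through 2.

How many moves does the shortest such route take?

Any route passes through 2 somewhere between 9 and 13. Summing Manhattan distances along the two legs (9 → 2 → 13) gives a lower bound of 3 + 4 = 7 moves.
A route of 7 moves achieves this: 9 → 5 → 1 → 2 → 6 → 10 → 14 → 13.
Since 7 matches the lower bound, it is optimal.

7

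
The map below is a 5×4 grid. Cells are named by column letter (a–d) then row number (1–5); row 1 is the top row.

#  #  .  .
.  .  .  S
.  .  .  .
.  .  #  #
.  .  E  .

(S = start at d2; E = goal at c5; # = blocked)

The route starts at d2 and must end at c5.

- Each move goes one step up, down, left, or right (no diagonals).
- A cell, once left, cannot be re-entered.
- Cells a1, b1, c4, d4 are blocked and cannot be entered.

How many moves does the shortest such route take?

6

The Manhattan distance from d2 to c5 is |2−5| + |4−3| = 4, so at least 4 moves are needed.
That bound ignores the blocked cells. Measuring each leg by the fewest moves that actually steer around them (d2→c5: 6) raises the lower bound to 6.
A route of 6 moves exists: d2 → d3 → c3 → b3 → b4 → b5 → c5.
Since 6 matches that lower bound, it is optimal.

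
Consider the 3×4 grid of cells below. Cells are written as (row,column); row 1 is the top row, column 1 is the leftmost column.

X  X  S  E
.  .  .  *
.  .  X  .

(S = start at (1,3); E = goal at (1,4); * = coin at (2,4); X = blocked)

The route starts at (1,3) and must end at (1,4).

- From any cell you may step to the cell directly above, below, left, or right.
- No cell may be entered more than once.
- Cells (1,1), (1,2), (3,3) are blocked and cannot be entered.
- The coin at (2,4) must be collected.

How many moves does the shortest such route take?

Any route passes through (2,4) somewhere between (1,3) and (1,4). Summing Manhattan distances along the two legs ((1,3) → (2,4) → (1,4)) gives a lower bound of 2 + 1 = 3 moves.
A route of 3 moves achieves this: (1,3) → (2,3) → (2,4) → (1,4).
Since 3 matches the lower bound, it is optimal.

3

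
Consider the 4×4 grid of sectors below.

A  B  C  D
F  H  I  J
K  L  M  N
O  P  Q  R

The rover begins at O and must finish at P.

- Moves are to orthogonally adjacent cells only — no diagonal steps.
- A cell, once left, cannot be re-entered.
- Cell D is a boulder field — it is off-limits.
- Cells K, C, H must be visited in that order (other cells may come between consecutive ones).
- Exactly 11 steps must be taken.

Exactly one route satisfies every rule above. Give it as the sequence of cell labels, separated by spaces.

The waypoints must appear in the order K, C, H, with no cell reused.
Route from O: up 3 to A, right 2 to C, down 1 to I, left 1 to H, down 1 to L, right 1 to M, down 1 to Q, left 1 to P — 11 moves in all.
Check: order respected (K at step 1, C at step 5, H at step 7); 11 moves as required.

O K F A B C I H L M Q P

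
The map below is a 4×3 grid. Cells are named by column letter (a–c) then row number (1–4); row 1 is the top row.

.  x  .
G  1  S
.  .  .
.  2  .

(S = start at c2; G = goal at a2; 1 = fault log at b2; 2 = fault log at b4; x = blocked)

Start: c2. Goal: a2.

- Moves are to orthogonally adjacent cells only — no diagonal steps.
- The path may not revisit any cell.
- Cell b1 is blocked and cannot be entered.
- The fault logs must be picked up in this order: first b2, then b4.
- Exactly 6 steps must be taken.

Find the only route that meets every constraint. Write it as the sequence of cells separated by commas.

The waypoints must appear in the order b2, b4, with no cell reused.
Route from c2: left 1 to b2, down 2 to b4, left 1 to a4, up 2 to a2 — 6 moves in all.
Check: order respected (1 at step 1, 2 at step 3); 6 moves as required.

c2, b2, b3, b4, a4, a3, a2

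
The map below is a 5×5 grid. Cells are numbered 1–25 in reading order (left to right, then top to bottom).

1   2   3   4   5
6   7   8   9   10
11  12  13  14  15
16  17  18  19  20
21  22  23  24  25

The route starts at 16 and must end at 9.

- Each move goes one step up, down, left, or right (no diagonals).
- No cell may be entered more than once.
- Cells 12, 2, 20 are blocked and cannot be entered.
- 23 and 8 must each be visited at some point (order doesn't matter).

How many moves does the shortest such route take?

7

Any route passes through 23 and 8 in some order between 16 and 9. Summing Manhattan distances along each leg and taking the cheapest ordering (16 → 23 → 8 → 9) gives a lower bound of 3 + 3 + 1 = 7 moves.
A route of 7 moves achieves this: 16 → 21 → 22 → 23 → 18 → 13 → 8 → 9.
Since 7 matches the lower bound, it is optimal.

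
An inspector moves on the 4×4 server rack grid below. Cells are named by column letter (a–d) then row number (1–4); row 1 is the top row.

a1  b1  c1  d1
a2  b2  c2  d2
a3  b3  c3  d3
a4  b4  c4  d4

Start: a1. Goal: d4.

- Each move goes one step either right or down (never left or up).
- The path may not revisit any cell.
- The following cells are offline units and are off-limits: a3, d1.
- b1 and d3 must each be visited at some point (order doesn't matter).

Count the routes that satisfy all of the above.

A right/down-only route from a1 to d4 makes exactly 3 down-moves and 3 right-moves in some order.
With no other constraints that would be C(6,3) = 20 routes.
A monotone route can only reach the required cells in the order b1, d3, so split there and multiply the segment counts (each segment already excludes blocked cells): a1→b1: 1; b1→d3: 5; d3→d4: 1; product = 5.
That gives 5 routes.

5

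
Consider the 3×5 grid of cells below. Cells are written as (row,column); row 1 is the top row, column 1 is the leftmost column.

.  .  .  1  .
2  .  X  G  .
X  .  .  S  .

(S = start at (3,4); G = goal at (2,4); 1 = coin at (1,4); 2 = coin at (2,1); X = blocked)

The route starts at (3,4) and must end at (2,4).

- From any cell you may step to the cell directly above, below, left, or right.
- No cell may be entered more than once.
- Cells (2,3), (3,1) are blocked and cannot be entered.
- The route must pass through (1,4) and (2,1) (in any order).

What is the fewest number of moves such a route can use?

Any route passes through (1,4) and (2,1) in some order between (3,4) and (2,4). Summing Manhattan distances along each leg and taking the cheapest ordering ((3,4) → (1,4) → (2,1) → (2,4)) gives a lower bound of 2 + 4 + 3 = 9 moves.
A route of 9 moves achieves this: (3,4) → (3,3) → (3,2) → (2,2) → (2,1) → (1,1) → (1,2) → (1,3) → (1,4) → (2,4).
Since 9 matches the lower bound, it is optimal.

9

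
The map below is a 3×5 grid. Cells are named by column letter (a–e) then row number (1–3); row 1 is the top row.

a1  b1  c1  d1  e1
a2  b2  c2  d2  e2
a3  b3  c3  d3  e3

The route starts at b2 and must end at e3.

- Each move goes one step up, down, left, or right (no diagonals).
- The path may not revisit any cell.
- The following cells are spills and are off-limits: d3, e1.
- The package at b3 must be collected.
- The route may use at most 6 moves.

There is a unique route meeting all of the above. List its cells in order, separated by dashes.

Any route must reach b3 and still end at e3 within 6 moves, so the order of the required stops is forced.
Route from b2: down 1 to b3, right 1 to c3, up 1 to c2, right 2 to e2, down 1 to e3 — 6 moves in all.
Check: all required cells visited; 6 ≤ 6 moves.

b2 - b3 - c3 - c2 - d2 - e2 - e3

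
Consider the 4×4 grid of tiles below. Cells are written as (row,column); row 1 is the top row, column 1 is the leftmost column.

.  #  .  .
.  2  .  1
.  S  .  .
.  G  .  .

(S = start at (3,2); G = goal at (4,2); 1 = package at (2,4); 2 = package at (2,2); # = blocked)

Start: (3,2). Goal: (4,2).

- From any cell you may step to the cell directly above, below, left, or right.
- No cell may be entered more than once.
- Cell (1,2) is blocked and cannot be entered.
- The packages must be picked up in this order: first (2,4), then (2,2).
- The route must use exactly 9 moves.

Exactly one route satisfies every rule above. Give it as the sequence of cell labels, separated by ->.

The waypoints must appear in the order (2,4), (2,2), with no cell reused.
Route from (3,2): right 2 to (3,4), up 1 to (2,4), left 3 to (2,1), down 2 to (4,1), right 1 to (4,2) — 9 moves in all.
Check: order respected (1 at step 3, 2 at step 5); 9 moves as required.

(3,2) -> (3,3) -> (3,4) -> (2,4) -> (2,3) -> (2,2) -> (2,1) -> (3,1) -> (4,1) -> (4,2)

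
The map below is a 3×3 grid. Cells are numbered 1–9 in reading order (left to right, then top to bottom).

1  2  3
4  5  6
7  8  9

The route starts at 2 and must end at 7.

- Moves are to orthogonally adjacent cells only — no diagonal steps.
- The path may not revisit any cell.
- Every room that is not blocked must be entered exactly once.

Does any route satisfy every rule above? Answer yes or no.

no

Colour the cells like a checkerboard: each orthogonal step flips colour, so a Hamiltonian route alternates colours. Here there are 5 cells of one colour and 4 of the other, with start on the opposite colour to the goal — the counts and endpoints can't be arranged into an alternating sequence of length 9, so no Hamiltonian route exists.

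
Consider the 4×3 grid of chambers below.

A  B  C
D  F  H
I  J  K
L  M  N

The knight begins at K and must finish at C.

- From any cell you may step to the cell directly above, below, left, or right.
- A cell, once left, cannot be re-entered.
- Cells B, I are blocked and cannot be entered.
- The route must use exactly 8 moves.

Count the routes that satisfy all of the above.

0

Need simple routes of exactly 8 moves from K to C (Manhattan distance 2, so 3 moves are spent on a detour and 3 undoing it).
No route satisfies every constraint, so the count is 0.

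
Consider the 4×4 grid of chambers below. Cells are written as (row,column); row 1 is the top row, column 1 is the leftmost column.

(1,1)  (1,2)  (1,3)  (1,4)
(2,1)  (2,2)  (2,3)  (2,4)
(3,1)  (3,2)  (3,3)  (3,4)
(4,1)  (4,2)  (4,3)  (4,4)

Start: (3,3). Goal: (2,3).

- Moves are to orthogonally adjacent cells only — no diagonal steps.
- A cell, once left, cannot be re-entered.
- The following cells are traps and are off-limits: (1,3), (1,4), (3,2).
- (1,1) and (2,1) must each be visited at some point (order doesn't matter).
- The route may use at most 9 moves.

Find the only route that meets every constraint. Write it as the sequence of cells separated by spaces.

(3,3) (4,3) (4,2) (4,1) (3,1) (2,1) (1,1) (1,2) (2,2) (2,3)

The budget equals the shortest possible length, so every move has to be on a shortest route through the required cells.
Route from (3,3): down 1 to (4,3), left 2 to (4,1), up 3 to (1,1), right 1 to (1,2), down 1 to (2,2), right 1 to (2,3) — 9 moves in all.
Check: all required cells visited; 9 ≤ 9 moves.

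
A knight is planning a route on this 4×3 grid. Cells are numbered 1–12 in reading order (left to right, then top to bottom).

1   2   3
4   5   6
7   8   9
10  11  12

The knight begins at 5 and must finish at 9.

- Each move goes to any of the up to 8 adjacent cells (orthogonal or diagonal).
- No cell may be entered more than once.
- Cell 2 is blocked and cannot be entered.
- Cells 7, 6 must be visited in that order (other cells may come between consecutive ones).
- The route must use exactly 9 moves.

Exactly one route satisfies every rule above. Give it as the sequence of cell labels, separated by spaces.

5 1 4 7 10 11 12 8 6 9

The waypoints must appear in the order 7, 6, with no cell reused.
Route from 5: up-left to 1, 3× down (reaching 10), 2× right (reaching 12), up-left to 8, up-right to 6, down to 9 — 9 moves in all.
Check: order respected (7 at step 3, 6 at step 8); 9 moves as required.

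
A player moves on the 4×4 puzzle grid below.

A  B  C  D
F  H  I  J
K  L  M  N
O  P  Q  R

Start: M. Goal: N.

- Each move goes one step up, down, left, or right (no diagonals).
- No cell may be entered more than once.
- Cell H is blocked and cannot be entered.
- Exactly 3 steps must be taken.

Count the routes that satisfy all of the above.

2

Need simple routes of exactly 3 moves from M to N (Manhattan distance 1, so 1 moves are spent on a detour and 1 undoing it).
Enumerating: M I J N | M Q R N.
That gives 2 routes.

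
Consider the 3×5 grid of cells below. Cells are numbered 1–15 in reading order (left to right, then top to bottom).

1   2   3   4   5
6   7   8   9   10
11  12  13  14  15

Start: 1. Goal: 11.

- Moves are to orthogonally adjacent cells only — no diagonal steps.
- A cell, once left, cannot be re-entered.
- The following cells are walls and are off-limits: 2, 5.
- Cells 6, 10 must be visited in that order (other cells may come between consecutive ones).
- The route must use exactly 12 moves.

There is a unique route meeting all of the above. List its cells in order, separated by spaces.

The waypoints must appear in the order 6, 10, with no cell reused.
Route from 1: down to 6, 2× right (reaching 8), up to 3, right to 4, down to 9, right to 10, down to 15, 4× left (reaching 11) — 12 moves in all.
Check: order respected (6 at step 1, 10 at step 7); 12 moves as required.

1 6 7 8 3 4 9 10 15 14 13 12 11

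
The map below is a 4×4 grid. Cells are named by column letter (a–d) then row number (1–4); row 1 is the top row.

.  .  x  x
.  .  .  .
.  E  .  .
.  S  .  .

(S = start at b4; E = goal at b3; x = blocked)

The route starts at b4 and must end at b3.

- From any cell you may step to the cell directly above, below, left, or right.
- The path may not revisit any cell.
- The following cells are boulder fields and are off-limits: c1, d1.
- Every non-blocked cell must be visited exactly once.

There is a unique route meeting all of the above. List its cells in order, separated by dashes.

Need to visit all 14 open cells exactly once, starting at b4 and ending at b3.
Cell d4 has only two open neighbours (d3 and c4), so the path must pass straight through it: one of those is the cell it's entered from and the other is where it exits.
Route from b4: left 1 to a4, up 3 to a1, right 1 to b1, down 1 to b2, right 2 to d2, down 2 to d4, left 1 to c4, up 1 to c3, left 1 to b3 — 13 moves in all.
Check: all 14 open cells covered.

b4 - a4 - a3 - a2 - a1 - b1 - b2 - c2 - d2 - d3 - d4 - c4 - c3 - b3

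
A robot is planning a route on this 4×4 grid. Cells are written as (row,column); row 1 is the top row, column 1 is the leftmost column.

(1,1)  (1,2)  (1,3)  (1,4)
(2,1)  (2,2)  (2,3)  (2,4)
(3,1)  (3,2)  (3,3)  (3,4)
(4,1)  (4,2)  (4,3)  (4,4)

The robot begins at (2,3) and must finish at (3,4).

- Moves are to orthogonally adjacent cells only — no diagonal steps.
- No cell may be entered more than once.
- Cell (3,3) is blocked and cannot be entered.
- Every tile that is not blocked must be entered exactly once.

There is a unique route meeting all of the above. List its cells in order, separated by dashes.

Need to visit all 15 open cells exactly once, starting at (2,3) and ending at (3,4).
Cell (4,1) has only two open neighbours ((3,1) and (4,2)), so the path must pass straight through it: one of those is the cell it's entered from and the other is where it exits.
Route from (2,3): right 1 to (2,4), up 1 to (1,4), left 3 to (1,1), down 1 to (2,1), right 1 to (2,2), down 1 to (3,2), left 1 to (3,1), down 1 to (4,1), right 3 to (4,4), up 1 to (3,4) — 14 moves in all.
Check: all 15 open cells covered.

(2,3) - (2,4) - (1,4) - (1,3) - (1,2) - (1,1) - (2,1) - (2,2) - (3,2) - (3,1) - (4,1) - (4,2) - (4,3) - (4,4) - (3,4)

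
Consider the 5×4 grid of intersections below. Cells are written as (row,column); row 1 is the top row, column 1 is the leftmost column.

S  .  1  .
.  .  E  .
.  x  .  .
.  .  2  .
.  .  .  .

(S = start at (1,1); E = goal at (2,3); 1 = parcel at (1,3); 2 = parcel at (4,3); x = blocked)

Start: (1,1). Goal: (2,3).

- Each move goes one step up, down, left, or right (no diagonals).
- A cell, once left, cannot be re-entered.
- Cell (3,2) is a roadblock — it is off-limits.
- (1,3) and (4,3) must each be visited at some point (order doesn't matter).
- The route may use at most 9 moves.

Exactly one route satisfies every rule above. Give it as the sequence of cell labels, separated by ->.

(1,1) -> (1,2) -> (1,3) -> (1,4) -> (2,4) -> (3,4) -> (4,4) -> (4,3) -> (3,3) -> (2,3)

The 9-move cap with required stops at (1,3), (4,3) leaves no slack for detours.
Route from (1,1): 3× right (reaching (1,4)), 3× down (reaching (4,4)), left to (4,3), 2× up (reaching (2,3)) — 9 moves in all.
Check: all required cells visited; 9 ≤ 9 moves.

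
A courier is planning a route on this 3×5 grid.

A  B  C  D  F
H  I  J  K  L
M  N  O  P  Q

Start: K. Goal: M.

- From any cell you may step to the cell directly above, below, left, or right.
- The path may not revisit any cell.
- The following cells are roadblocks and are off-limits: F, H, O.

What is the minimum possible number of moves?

4

The Manhattan distance from K to M is |2−3| + |4−1| = 4, so at least 4 moves are needed.
A route of 4 moves achieves this: K → J → I → N → M.
Since 4 matches the lower bound, it is optimal.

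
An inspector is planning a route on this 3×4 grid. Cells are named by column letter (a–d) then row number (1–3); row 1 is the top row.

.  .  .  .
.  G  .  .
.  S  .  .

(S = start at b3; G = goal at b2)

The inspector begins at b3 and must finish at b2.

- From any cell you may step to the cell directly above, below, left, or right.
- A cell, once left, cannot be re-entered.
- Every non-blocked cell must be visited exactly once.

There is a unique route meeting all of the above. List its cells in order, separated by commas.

b3, a3, a2, a1, b1, c1, d1, d2, d3, c3, c2, b2

Need to visit all 12 open cells exactly once, starting at b3 and ending at b2.
Route from b3: left to a3, 2× up (reaching a1), 3× right (reaching d1), 2× down (reaching d3), left to c3, up to c2, left to b2 — 11 moves in all.
Check: all 12 open cells covered.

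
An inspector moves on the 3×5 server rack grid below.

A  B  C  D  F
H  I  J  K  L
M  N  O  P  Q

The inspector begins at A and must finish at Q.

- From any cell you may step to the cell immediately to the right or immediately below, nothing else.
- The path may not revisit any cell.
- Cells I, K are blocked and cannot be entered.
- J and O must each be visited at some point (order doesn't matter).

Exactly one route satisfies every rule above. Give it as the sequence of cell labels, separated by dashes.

A - B - C - J - O - P - Q

Moves only go right or down, so the column and row indices never decrease.
Route from A: 2× right (reaching C), 2× down (reaching O), 2× right (reaching Q) — 6 moves in all.
Check: all required cells visited.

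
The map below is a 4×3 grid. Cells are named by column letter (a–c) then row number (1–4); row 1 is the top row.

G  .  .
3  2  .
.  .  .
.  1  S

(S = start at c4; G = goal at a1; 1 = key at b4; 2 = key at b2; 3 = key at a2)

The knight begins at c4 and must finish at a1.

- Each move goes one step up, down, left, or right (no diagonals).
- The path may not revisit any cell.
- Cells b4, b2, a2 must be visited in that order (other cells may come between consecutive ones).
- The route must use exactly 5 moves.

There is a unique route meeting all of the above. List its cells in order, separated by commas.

The waypoints must appear in the order b4, b2, a2, with no cell reused.
Route from c4: left to b4, 2× up (reaching b2), left to a2, up to a1 — 5 moves in all.
Check: order respected (1 at step 1, 2 at step 3, 3 at step 4); 5 moves as required.

c4, b4, b3, b2, a2, a1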